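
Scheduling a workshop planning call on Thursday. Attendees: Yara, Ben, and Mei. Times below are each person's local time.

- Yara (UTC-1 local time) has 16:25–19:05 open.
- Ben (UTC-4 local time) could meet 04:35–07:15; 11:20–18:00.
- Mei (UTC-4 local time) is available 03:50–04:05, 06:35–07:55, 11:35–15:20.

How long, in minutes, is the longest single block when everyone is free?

115

Yara in UTC: 17:25-20:05 (add 1h to convert from UTC-1).
Ben in UTC: 08:35-11:15, 15:20-22:00 (add 4h to convert from UTC-4).
Mei in UTC: 07:50-08:05, 10:35-11:55, 15:35-19:20 (add 4h to convert from UTC-4).
Yara ∩ Ben: 17:25-20:05.
Yara ∩ Ben ∩ Mei: 17:25-19:20.
So the common availability across everyone is 17:25-19:20.
The longest is 17:25-19:20 at 115 minutes.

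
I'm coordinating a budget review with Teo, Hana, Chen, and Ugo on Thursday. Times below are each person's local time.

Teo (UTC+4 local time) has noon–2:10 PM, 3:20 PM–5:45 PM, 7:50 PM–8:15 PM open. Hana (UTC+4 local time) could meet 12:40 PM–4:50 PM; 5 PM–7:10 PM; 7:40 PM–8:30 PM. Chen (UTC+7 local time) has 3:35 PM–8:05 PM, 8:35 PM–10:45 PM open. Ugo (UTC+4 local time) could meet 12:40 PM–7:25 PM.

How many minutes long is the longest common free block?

90

Teo in UTC: 08:00-10:10, 11:20-13:45, 15:50-16:15 (subtract 4h to convert from UTC+4).
Hana in UTC: 08:40-12:50, 13:00-15:10, 15:40-16:30 (subtract 4h to convert from UTC+4).
Chen in UTC: 08:35-13:05, 13:35-15:45 (subtract 7h to convert from UTC+7).
Ugo in UTC: 08:40-15:25 (subtract 4h to convert from UTC+4).
Teo ∩ Hana: 08:40-10:10, 11:20-12:50, 13:00-13:45, 15:50-16:15.
Teo ∩ Hana ∩ Chen: 08:40-10:10, 11:20-12:50, 13:00-13:05, 13:35-13:45.
Teo ∩ Hana ∩ Chen ∩ Ugo: 08:40-10:10, 11:20-12:50, 13:00-13:05, 13:35-13:45.
So the common availability across everyone is 08:40-10:10, 11:20-12:50, 13:00-13:05, 13:35-13:45.
The longest is 08:40-10:10 at 90 minutes.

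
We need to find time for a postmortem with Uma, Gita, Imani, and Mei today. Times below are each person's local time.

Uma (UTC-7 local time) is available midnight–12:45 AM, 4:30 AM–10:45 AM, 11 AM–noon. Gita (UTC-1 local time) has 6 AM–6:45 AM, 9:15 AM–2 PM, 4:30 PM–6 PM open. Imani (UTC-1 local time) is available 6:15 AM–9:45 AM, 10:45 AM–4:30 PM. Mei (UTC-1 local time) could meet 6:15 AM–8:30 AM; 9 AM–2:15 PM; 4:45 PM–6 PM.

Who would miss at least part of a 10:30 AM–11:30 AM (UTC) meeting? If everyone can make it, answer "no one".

Uma in UTC: 07:00-07:45, 11:30-17:45, 18:00-19:00 (add 7h to convert from UTC-7).
Gita in UTC: 07:00-07:45, 10:15-15:00, 17:30-19:00 (add 1h to convert from UTC-1).
Imani in UTC: 07:15-10:45, 11:45-17:30 (add 1h to convert from UTC-1).
Mei in UTC: 07:15-09:30, 10:00-15:15, 17:45-19:00 (add 1h to convert from UTC-1).
Uma: not fully free for 10:30-11:30. Gita: free for 10:30-11:30. Imani: not fully free for 10:30-11:30. Mei: free for 10:30-11:30.

Imani, Uma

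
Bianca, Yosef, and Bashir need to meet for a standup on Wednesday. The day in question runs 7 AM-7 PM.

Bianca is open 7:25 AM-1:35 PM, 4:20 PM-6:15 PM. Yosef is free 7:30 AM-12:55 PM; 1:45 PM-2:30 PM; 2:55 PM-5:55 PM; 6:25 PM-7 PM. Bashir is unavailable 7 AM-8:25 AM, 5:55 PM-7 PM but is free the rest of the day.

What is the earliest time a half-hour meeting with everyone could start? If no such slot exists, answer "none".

08:25

Bianca free: 07:25-13:35, 16:20-18:15.
Yosef free: 07:30-12:55, 13:45-14:30, 14:55-17:55, 18:25-19:00.
Bashir free: 08:25-17:55 (invert busy blocks within the working day).
Bianca ∩ Yosef: 07:30-12:55, 16:20-17:55.
Bianca ∩ Yosef ∩ Bashir: 08:25-12:55, 16:20-17:55.
The first common window of at least 30 minutes is 08:25-12:55, so the earliest start is 08:25.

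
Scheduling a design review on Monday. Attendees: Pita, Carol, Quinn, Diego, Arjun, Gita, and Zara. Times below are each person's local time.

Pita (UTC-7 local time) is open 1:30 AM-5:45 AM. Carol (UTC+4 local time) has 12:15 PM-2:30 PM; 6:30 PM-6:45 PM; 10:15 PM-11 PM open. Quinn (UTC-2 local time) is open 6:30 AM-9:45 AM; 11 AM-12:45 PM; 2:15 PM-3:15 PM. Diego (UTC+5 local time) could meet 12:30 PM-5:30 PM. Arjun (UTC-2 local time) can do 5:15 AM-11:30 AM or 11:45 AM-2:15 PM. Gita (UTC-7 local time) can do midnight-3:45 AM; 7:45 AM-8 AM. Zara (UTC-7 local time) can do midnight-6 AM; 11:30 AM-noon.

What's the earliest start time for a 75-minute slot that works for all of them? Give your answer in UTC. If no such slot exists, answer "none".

08:30

Pita in UTC: 08:30-12:45 (add 7h to convert from UTC-7).
Carol in UTC: 08:15-10:30, 14:30-14:45, 18:15-19:00 (subtract 4h to convert from UTC+4).
Quinn in UTC: 08:30-11:45, 13:00-14:45, 16:15-17:15 (add 2h to convert from UTC-2).
Diego in UTC: 07:30-12:30 (subtract 5h to convert from UTC+5).
Arjun in UTC: 07:15-13:30, 13:45-16:15 (add 2h to convert from UTC-2).
Gita in UTC: 07:00-10:45, 14:45-15:00 (add 7h to convert from UTC-7).
Zara in UTC: 07:00-13:00, 18:30-19:00 (add 7h to convert from UTC-7).
Pita ∩ Carol: 08:30-10:30.
Pita ∩ Carol ∩ Quinn: 08:30-10:30.
Pita ∩ Carol ∩ Quinn ∩ Diego: 08:30-10:30.
Pita ∩ Carol ∩ Quinn ∩ Diego ∩ Arjun: 08:30-10:30.
Pita ∩ Carol ∩ Quinn ∩ Diego ∩ Arjun ∩ Gita: 08:30-10:30.
Pita ∩ Carol ∩ Quinn ∩ Diego ∩ Arjun ∩ Gita ∩ Zara: 08:30-10:30.
The first common window of at least 75 minutes is 08:30-10:30, so the earliest start is 08:30.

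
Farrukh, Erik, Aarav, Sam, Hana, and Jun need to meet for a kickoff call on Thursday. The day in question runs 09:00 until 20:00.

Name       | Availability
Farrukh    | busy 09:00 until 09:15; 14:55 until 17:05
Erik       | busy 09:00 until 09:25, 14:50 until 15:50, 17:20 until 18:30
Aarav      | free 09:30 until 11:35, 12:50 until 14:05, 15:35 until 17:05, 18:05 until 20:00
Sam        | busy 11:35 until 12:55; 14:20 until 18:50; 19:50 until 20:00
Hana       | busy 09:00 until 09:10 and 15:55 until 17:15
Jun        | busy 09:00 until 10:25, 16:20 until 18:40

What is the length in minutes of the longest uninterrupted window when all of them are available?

Farrukh free: 09:15-14:55, 17:05-20:00 (invert busy blocks within the working day).
Erik free: 09:25-14:50, 15:50-17:20, 18:30-20:00 (invert busy blocks within the working day).
Aarav free: 09:30-11:35, 12:50-14:05, 15:35-17:05, 18:05-20:00.
Sam free: 09:00-11:35, 12:55-14:20, 18:50-19:50 (invert busy blocks within the working day).
Hana free: 09:10-15:55, 17:15-20:00 (invert busy blocks within the working day).
Jun free: 10:25-16:20, 18:40-20:00 (invert busy blocks within the working day).
Farrukh ∩ Erik: 09:25-14:50, 17:05-17:20, 18:30-20:00.
Farrukh ∩ Erik ∩ Aarav: 09:30-11:35, 12:50-14:05, 18:30-20:00.
Farrukh ∩ Erik ∩ Aarav ∩ Sam: 09:30-11:35, 12:55-14:05, 18:50-19:50.
Farrukh ∩ Erik ∩ Aarav ∩ Sam ∩ Hana: 09:30-11:35, 12:55-14:05, 18:50-19:50.
Farrukh ∩ Erik ∩ Aarav ∩ Sam ∩ Hana ∩ Jun: 10:25-11:35, 12:55-14:05, 18:50-19:50.
The longest is 10:25-11:35 at 70 minutes.

70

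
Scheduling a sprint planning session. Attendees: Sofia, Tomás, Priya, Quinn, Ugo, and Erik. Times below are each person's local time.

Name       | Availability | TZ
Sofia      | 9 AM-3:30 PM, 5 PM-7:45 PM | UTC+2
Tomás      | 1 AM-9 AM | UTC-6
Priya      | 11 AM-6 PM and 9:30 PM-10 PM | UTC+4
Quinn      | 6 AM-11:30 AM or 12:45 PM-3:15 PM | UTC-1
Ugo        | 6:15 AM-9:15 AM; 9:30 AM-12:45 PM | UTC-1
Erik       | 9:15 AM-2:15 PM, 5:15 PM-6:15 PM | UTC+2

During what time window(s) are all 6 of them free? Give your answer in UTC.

Sofia in UTC: 07:00-13:30, 15:00-17:45 (subtract 2h to convert from UTC+2).
Tomás in UTC: 07:00-15:00 (add 6h to convert from UTC-6).
Priya in UTC: 07:00-14:00, 17:30-18:00 (subtract 4h to convert from UTC+4).
Quinn in UTC: 07:00-12:30, 13:45-16:15 (add 1h to convert from UTC-1).
Ugo in UTC: 07:15-10:15, 10:30-13:45 (add 1h to convert from UTC-1).
Erik in UTC: 07:15-12:15, 15:15-16:15 (subtract 2h to convert from UTC+2).
Sofia ∩ Tomás: 07:00-13:30.
Sofia ∩ Tomás ∩ Priya: 07:00-13:30.
Sofia ∩ Tomás ∩ Priya ∩ Quinn: 07:00-12:30.
Sofia ∩ Tomás ∩ Priya ∩ Quinn ∩ Ugo: 07:15-10:15, 10:30-12:30.
Sofia ∩ Tomás ∩ Priya ∩ Quinn ∩ Ugo ∩ Erik: 07:15-10:15, 10:30-12:15.

07:15-10:15, 10:30-12:15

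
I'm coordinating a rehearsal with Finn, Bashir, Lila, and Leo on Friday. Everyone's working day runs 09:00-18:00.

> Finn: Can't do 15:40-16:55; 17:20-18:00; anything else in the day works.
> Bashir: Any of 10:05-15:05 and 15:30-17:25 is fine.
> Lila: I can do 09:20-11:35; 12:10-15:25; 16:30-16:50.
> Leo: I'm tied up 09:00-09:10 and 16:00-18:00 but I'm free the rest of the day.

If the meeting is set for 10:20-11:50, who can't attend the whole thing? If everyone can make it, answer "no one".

Finn free: 09:00-15:40, 16:55-17:20 (invert busy blocks within the working day).
Bashir free: 10:05-15:05, 15:30-17:25.
Lila free: 09:20-11:35, 12:10-15:25, 16:30-16:50.
Leo free: 09:10-16:00 (invert busy blocks within the working day).
Finn: free for 10:20-11:50. Bashir: free for 10:20-11:50. Lila: not fully free for 10:20-11:50. Leo: free for 10:20-11:50.

Lila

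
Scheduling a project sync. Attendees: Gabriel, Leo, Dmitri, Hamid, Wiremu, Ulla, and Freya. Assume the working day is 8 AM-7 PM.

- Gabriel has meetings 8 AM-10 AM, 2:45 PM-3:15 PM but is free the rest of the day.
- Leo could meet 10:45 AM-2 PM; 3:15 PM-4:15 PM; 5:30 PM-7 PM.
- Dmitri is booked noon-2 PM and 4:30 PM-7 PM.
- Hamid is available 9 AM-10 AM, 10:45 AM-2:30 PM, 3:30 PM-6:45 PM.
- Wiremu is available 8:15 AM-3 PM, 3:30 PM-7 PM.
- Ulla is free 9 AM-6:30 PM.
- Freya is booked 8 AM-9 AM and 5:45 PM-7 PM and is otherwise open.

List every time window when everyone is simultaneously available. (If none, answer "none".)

Gabriel free: 10:00-14:45, 15:15-19:00 (invert busy blocks within the working day).
Leo free: 10:45-14:00, 15:15-16:15, 17:30-19:00.
Dmitri free: 08:00-12:00, 14:00-16:30 (invert busy blocks within the working day).
Hamid free: 09:00-10:00, 10:45-14:30, 15:30-18:45.
Wiremu free: 08:15-15:00, 15:30-19:00.
Ulla free: 09:00-18:30.
Freya free: 09:00-17:45 (invert busy blocks within the working day).
Gabriel ∩ Leo: 10:45-14:00, 15:15-16:15, 17:30-19:00.
Gabriel ∩ Leo ∩ Dmitri: 10:45-12:00, 15:15-16:15.
Gabriel ∩ Leo ∩ Dmitri ∩ Hamid: 10:45-12:00, 15:30-16:15.
Gabriel ∩ Leo ∩ Dmitri ∩ Hamid ∩ Wiremu: 10:45-12:00, 15:30-16:15.
Gabriel ∩ Leo ∩ Dmitri ∩ Hamid ∩ Wiremu ∩ Ulla: 10:45-12:00, 15:30-16:15.
Gabriel ∩ Leo ∩ Dmitri ∩ Hamid ∩ Wiremu ∩ Ulla ∩ Freya: 10:45-12:00, 15:30-16:15.

10:45-12:00, 15:30-16:15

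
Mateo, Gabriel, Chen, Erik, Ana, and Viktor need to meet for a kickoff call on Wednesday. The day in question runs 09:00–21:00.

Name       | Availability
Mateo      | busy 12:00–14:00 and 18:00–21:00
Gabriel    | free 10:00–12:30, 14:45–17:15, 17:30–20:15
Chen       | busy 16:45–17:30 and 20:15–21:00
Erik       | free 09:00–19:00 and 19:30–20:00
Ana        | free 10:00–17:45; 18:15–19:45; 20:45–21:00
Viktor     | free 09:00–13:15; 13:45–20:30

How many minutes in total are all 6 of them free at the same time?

Mateo free: 09:00-12:00, 14:00-18:00 (invert busy blocks within the working day).
Gabriel free: 10:00-12:30, 14:45-17:15, 17:30-20:15.
Chen free: 09:00-16:45, 17:30-20:15 (invert busy blocks within the working day).
Erik free: 09:00-19:00, 19:30-20:00.
Ana free: 10:00-17:45, 18:15-19:45, 20:45-21:00.
Viktor free: 09:00-13:15, 13:45-20:30.
Mateo ∩ Gabriel: 10:00-12:00, 14:45-17:15, 17:30-18:00.
Mateo ∩ Gabriel ∩ Chen: 10:00-12:00, 14:45-16:45, 17:30-18:00.
Mateo ∩ Gabriel ∩ Chen ∩ Erik: 10:00-12:00, 14:45-16:45, 17:30-18:00.
Mateo ∩ Gabriel ∩ Chen ∩ Erik ∩ Ana: 10:00-12:00, 14:45-16:45, 17:30-17:45.
Mateo ∩ Gabriel ∩ Chen ∩ Erik ∩ Ana ∩ Viktor: 10:00-12:00, 14:45-16:45, 17:30-17:45.
Those are the intersection windows.
Summing the common windows: 120 + 120 + 15 = 255 minutes.

255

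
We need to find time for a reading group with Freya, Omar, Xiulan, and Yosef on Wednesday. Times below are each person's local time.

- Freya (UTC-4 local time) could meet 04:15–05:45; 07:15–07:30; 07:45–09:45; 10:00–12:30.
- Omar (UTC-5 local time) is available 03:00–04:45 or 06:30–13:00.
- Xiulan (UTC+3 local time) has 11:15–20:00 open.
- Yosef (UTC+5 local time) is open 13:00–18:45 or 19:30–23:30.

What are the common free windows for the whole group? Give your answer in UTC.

08:15-09:45, 11:45-13:45, 14:30-16:30

Freya in UTC: 08:15-09:45, 11:15-11:30, 11:45-13:45, 14:00-16:30 (add 4h to convert from UTC-4).
Omar in UTC: 08:00-09:45, 11:30-18:00 (add 5h to convert from UTC-5).
Xiulan in UTC: 08:15-17:00 (subtract 3h to convert from UTC+3).
Yosef in UTC: 08:00-13:45, 14:30-18:30 (subtract 5h to convert from UTC+5).
Freya ∩ Omar: 08:15-09:45, 11:45-13:45, 14:00-16:30.
Freya ∩ Omar ∩ Xiulan: 08:15-09:45, 11:45-13:45, 14:00-16:30.
Freya ∩ Omar ∩ Xiulan ∩ Yosef: 08:15-09:45, 11:45-13:45, 14:30-16:30.
Those are the intersection windows.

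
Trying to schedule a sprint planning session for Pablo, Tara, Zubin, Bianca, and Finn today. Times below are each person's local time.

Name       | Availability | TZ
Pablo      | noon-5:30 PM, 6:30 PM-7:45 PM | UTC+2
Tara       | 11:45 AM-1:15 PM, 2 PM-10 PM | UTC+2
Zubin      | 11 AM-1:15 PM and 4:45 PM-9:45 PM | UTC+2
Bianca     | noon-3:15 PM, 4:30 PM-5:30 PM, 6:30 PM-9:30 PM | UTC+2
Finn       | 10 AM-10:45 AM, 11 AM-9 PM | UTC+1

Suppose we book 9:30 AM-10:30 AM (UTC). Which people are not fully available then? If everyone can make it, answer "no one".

Bianca, Finn, Pablo, Tara

Pablo in UTC: 10:00-15:30, 16:30-17:45 (subtract 2h to convert from UTC+2).
Tara in UTC: 09:45-11:15, 12:00-20:00 (subtract 2h to convert from UTC+2).
Zubin in UTC: 09:00-11:15, 14:45-19:45 (subtract 2h to convert from UTC+2).
Bianca in UTC: 10:00-13:15, 14:30-15:30, 16:30-19:30 (subtract 2h to convert from UTC+2).
Finn in UTC: 09:00-09:45, 10:00-20:00 (subtract 1h to convert from UTC+1).
Pablo: not fully free for 09:30-10:30. Tara: not fully free for 09:30-10:30. Zubin: free for 09:30-10:30. Bianca: not fully free for 09:30-10:30. Finn: not fully free for 09:30-10:30.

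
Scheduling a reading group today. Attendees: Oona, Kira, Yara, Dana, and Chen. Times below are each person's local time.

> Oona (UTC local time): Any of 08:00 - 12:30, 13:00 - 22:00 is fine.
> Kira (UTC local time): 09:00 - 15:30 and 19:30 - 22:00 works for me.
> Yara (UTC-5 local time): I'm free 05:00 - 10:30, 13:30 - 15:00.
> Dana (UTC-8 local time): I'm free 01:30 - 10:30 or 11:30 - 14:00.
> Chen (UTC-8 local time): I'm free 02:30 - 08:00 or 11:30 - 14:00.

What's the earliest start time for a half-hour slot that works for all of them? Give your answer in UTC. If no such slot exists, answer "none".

Oona in UTC: 08:00-12:30, 13:00-22:00.
Kira in UTC: 09:00-15:30, 19:30-22:00.
Yara in UTC: 10:00-15:30, 18:30-20:00 (add 5h to convert from UTC-5).
Dana in UTC: 09:30-18:30, 19:30-22:00 (add 8h to convert from UTC-8).
Chen in UTC: 10:30-16:00, 19:30-22:00 (add 8h to convert from UTC-8).
Oona ∩ Kira: 09:00-12:30, 13:00-15:30, 19:30-22:00.
Oona ∩ Kira ∩ Yara: 10:00-12:30, 13:00-15:30, 19:30-20:00.
Oona ∩ Kira ∩ Yara ∩ Dana: 10:00-12:30, 13:00-15:30, 19:30-20:00.
Oona ∩ Kira ∩ Yara ∩ Dana ∩ Chen: 10:30-12:30, 13:00-15:30, 19:30-20:00.
The first common window of at least 30 minutes is 10:30-12:30, so the earliest start is 10:30.

10:30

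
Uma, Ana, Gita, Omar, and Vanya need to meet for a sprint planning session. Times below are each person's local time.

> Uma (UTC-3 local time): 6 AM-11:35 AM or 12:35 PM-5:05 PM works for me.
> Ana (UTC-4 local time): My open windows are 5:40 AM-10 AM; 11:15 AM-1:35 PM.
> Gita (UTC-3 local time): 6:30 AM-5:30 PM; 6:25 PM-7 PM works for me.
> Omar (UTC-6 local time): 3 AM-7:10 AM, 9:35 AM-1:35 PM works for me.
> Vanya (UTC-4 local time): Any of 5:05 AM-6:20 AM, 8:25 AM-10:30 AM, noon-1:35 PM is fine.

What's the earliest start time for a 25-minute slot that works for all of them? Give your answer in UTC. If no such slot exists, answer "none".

09:40

Uma in UTC: 09:00-14:35, 15:35-20:05 (add 3h to convert from UTC-3).
Ana in UTC: 09:40-14:00, 15:15-17:35 (add 4h to convert from UTC-4).
Gita in UTC: 09:30-20:30, 21:25-22:00 (add 3h to convert from UTC-3).
Omar in UTC: 09:00-13:10, 15:35-19:35 (add 6h to convert from UTC-6).
Vanya in UTC: 09:05-10:20, 12:25-14:30, 16:00-17:35 (add 4h to convert from UTC-4).
Uma ∩ Ana: 09:40-14:00, 15:35-17:35.
Uma ∩ Ana ∩ Gita: 09:40-14:00, 15:35-17:35.
Uma ∩ Ana ∩ Gita ∩ Omar: 09:40-13:10, 15:35-17:35.
Uma ∩ Ana ∩ Gita ∩ Omar ∩ Vanya: 09:40-10:20, 12:25-13:10, 16:00-17:35.
Those are the intersection windows.
The first common window of at least 25 minutes is 09:40-10:20, so the earliest start is 09:40.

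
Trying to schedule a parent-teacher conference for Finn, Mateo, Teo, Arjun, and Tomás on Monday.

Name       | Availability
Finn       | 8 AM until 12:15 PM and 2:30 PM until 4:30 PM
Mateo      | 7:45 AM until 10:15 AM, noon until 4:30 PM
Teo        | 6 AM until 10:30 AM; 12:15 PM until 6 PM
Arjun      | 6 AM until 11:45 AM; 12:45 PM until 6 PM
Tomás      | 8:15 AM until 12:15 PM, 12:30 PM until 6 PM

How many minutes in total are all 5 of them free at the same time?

240

Finn ∩ Mateo: 08:00-10:15, 12:00-12:15, 14:30-16:30.
Finn ∩ Mateo ∩ Teo: 08:00-10:15, 14:30-16:30.
Finn ∩ Mateo ∩ Teo ∩ Arjun: 08:00-10:15, 14:30-16:30.
Finn ∩ Mateo ∩ Teo ∩ Arjun ∩ Tomás: 08:15-10:15, 14:30-16:30.
Summing the common windows: 120 + 120 = 240 minutes.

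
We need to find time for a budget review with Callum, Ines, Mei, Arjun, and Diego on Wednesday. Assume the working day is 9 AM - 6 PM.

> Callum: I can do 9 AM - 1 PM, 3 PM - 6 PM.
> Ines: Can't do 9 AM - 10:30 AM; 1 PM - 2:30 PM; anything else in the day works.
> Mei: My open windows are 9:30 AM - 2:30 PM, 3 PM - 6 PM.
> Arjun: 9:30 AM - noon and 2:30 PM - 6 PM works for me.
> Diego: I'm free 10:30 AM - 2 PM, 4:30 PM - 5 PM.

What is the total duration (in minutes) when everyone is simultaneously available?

120

Callum free: 09:00-13:00, 15:00-18:00.
Ines free: 10:30-13:00, 14:30-18:00 (invert busy blocks within the working day).
Mei free: 09:30-14:30, 15:00-18:00.
Arjun free: 09:30-12:00, 14:30-18:00.
Diego free: 10:30-14:00, 16:30-17:00.
Callum ∩ Ines: 10:30-13:00, 15:00-18:00.
Callum ∩ Ines ∩ Mei: 10:30-13:00, 15:00-18:00.
Callum ∩ Ines ∩ Mei ∩ Arjun: 10:30-12:00, 15:00-18:00.
Callum ∩ Ines ∩ Mei ∩ Arjun ∩ Diego: 10:30-12:00, 16:30-17:00.
So the common availability across everyone is 10:30-12:00, 16:30-17:00.
Summing the common windows: 90 + 30 = 120 minutes.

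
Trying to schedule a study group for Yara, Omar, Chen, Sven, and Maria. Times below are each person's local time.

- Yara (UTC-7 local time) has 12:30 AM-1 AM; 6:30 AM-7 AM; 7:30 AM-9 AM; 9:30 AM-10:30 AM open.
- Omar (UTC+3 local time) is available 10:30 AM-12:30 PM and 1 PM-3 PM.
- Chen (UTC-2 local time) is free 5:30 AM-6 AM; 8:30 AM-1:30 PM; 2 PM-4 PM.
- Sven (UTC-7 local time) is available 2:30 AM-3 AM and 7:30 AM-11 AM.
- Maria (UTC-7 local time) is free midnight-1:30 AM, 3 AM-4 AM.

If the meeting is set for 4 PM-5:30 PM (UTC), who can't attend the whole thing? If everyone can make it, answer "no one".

Yara in UTC: 07:30-08:00, 13:30-14:00, 14:30-16:00, 16:30-17:30 (add 7h to convert from UTC-7).
Omar in UTC: 07:30-09:30, 10:00-12:00 (subtract 3h to convert from UTC+3).
Chen in UTC: 07:30-08:00, 10:30-15:30, 16:00-18:00 (add 2h to convert from UTC-2).
Sven in UTC: 09:30-10:00, 14:30-18:00 (add 7h to convert from UTC-7).
Maria in UTC: 07:00-08:30, 10:00-11:00 (add 7h to convert from UTC-7).
Yara: not fully free for 16:00-17:30. Omar: not fully free for 16:00-17:30. Chen: free for 16:00-17:30. Sven: free for 16:00-17:30. Maria: not fully free for 16:00-17:30.

Maria, Omar, Yara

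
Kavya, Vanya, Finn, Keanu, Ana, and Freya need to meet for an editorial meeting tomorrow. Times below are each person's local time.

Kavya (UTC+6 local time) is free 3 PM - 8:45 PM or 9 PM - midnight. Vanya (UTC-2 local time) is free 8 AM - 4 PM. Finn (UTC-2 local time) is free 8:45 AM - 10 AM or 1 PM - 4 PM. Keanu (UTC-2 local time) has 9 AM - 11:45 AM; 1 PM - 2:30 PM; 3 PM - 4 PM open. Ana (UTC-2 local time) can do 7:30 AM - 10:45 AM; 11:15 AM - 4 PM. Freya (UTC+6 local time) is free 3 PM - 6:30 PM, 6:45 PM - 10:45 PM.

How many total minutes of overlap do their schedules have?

Kavya in UTC: 09:00-14:45, 15:00-18:00 (subtract 6h to convert from UTC+6).
Vanya in UTC: 10:00-18:00 (add 2h to convert from UTC-2).
Finn in UTC: 10:45-12:00, 15:00-18:00 (add 2h to convert from UTC-2).
Keanu in UTC: 11:00-13:45, 15:00-16:30, 17:00-18:00 (add 2h to convert from UTC-2).
Ana in UTC: 09:30-12:45, 13:15-18:00 (add 2h to convert from UTC-2).
Freya in UTC: 09:00-12:30, 12:45-16:45 (subtract 6h to convert from UTC+6).
Kavya ∩ Vanya: 10:00-14:45, 15:00-18:00.
Kavya ∩ Vanya ∩ Finn: 10:45-12:00, 15:00-18:00.
Kavya ∩ Vanya ∩ Finn ∩ Keanu: 11:00-12:00, 15:00-16:30, 17:00-18:00.
Kavya ∩ Vanya ∩ Finn ∩ Keanu ∩ Ana: 11:00-12:00, 15:00-16:30, 17:00-18:00.
Kavya ∩ Vanya ∩ Finn ∩ Keanu ∩ Ana ∩ Freya: 11:00-12:00, 15:00-16:30.
Those are the intersection windows.
Summing the common windows: 60 + 90 = 150 minutes.

150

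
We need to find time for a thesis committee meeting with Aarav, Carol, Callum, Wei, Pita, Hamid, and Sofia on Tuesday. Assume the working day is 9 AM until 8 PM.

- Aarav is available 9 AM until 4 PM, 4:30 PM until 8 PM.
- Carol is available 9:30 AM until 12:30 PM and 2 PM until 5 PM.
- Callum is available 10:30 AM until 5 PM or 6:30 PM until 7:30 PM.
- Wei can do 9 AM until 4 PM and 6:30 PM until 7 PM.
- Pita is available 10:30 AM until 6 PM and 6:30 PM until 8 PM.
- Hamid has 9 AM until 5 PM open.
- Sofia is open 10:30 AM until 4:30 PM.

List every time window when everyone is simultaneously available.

10:30-12:30, 14:00-16:00

Aarav ∩ Carol: 09:30-12:30, 14:00-16:00, 16:30-17:00.
Aarav ∩ Carol ∩ Callum: 10:30-12:30, 14:00-16:00, 16:30-17:00.
Aarav ∩ Carol ∩ Callum ∩ Wei: 10:30-12:30, 14:00-16:00.
Aarav ∩ Carol ∩ Callum ∩ Wei ∩ Pita: 10:30-12:30, 14:00-16:00.
Aarav ∩ Carol ∩ Callum ∩ Wei ∩ Pita ∩ Hamid: 10:30-12:30, 14:00-16:00.
Aarav ∩ Carol ∩ Callum ∩ Wei ∩ Pita ∩ Hamid ∩ Sofia: 10:30-12:30, 14:00-16:00.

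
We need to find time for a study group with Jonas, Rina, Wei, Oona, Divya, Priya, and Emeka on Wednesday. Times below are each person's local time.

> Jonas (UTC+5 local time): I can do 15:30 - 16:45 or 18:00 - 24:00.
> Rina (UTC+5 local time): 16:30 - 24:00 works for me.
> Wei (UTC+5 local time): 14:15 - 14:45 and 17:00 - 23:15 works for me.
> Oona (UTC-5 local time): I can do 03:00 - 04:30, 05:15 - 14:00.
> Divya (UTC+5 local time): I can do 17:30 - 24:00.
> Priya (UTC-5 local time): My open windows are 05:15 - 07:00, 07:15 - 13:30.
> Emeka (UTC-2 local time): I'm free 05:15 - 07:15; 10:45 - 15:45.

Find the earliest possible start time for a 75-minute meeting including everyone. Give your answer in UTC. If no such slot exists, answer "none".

13:00

Jonas in UTC: 10:30-11:45, 13:00-19:00 (subtract 5h to convert from UTC+5).
Rina in UTC: 11:30-19:00 (subtract 5h to convert from UTC+5).
Wei in UTC: 09:15-09:45, 12:00-18:15 (subtract 5h to convert from UTC+5).
Oona in UTC: 08:00-09:30, 10:15-19:00 (add 5h to convert from UTC-5).
Divya in UTC: 12:30-19:00 (subtract 5h to convert from UTC+5).
Priya in UTC: 10:15-12:00, 12:15-18:30 (add 5h to convert from UTC-5).
Emeka in UTC: 07:15-09:15, 12:45-17:45 (add 2h to convert from UTC-2).
Jonas ∩ Rina: 11:30-11:45, 13:00-19:00.
Jonas ∩ Rina ∩ Wei: 13:00-18:15.
Jonas ∩ Rina ∩ Wei ∩ Oona: 13:00-18:15.
Jonas ∩ Rina ∩ Wei ∩ Oona ∩ Divya: 13:00-18:15.
Jonas ∩ Rina ∩ Wei ∩ Oona ∩ Divya ∩ Priya: 13:00-18:15.
Jonas ∩ Rina ∩ Wei ∩ Oona ∩ Divya ∩ Priya ∩ Emeka: 13:00-17:45.
Those are the intersection windows.
The first common window of at least 75 minutes is 13:00-17:45, so the earliest start is 13:00.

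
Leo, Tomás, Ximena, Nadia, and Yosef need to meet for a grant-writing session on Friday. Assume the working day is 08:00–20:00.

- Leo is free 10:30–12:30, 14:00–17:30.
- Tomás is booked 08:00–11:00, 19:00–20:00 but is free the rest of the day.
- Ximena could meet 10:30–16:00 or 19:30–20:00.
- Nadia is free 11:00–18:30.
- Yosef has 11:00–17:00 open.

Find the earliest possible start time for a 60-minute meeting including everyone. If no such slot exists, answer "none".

Leo free: 10:30-12:30, 14:00-17:30.
Tomás free: 11:00-19:00 (invert busy blocks within the working day).
Ximena free: 10:30-16:00, 19:30-20:00.
Nadia free: 11:00-18:30.
Yosef free: 11:00-17:00.
Leo ∩ Tomás: 11:00-12:30, 14:00-17:30.
Leo ∩ Tomás ∩ Ximena: 11:00-12:30, 14:00-16:00.
Leo ∩ Tomás ∩ Ximena ∩ Nadia: 11:00-12:30, 14:00-16:00.
Leo ∩ Tomás ∩ Ximena ∩ Nadia ∩ Yosef: 11:00-12:30, 14:00-16:00.
The first common window of at least 60 minutes is 11:00-12:30, so the earliest start is 11:00.

11:00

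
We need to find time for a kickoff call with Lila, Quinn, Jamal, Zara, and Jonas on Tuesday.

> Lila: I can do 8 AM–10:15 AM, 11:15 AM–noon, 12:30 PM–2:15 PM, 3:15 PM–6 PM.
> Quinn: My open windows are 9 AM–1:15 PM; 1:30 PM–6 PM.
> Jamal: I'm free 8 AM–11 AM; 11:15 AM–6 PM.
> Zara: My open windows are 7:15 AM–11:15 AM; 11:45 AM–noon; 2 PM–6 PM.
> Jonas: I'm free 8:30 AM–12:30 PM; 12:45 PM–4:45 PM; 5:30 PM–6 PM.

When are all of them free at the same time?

09:00-10:15, 11:45-12:00, 14:00-14:15, 15:15-16:45, 17:30-18:00

Lila ∩ Quinn: 09:00-10:15, 11:15-12:00, 12:30-13:15, 13:30-14:15, 15:15-18:00.
Lila ∩ Quinn ∩ Jamal: 09:00-10:15, 11:15-12:00, 12:30-13:15, 13:30-14:15, 15:15-18:00.
Lila ∩ Quinn ∩ Jamal ∩ Zara: 09:00-10:15, 11:45-12:00, 14:00-14:15, 15:15-18:00.
Lila ∩ Quinn ∩ Jamal ∩ Zara ∩ Jonas: 09:00-10:15, 11:45-12:00, 14:00-14:15, 15:15-16:45, 17:30-18:00.
So the common availability across everyone is 09:00-10:15, 11:45-12:00, 14:00-14:15, 15:15-16:45, 17:30-18:00.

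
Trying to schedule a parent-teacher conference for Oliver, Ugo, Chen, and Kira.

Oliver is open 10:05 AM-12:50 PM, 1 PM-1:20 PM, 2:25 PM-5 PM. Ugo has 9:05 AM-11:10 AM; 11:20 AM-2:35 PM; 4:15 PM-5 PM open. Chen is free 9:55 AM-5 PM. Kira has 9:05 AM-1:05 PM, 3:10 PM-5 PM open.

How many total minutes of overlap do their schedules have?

205

Oliver ∩ Ugo: 10:05-11:10, 11:20-12:50, 13:00-13:20, 14:25-14:35, 16:15-17:00.
Oliver ∩ Ugo ∩ Chen: 10:05-11:10, 11:20-12:50, 13:00-13:20, 14:25-14:35, 16:15-17:00.
Oliver ∩ Ugo ∩ Chen ∩ Kira: 10:05-11:10, 11:20-12:50, 13:00-13:05, 16:15-17:00.
Summing the common windows: 65 + 90 + 5 + 45 = 205 minutes.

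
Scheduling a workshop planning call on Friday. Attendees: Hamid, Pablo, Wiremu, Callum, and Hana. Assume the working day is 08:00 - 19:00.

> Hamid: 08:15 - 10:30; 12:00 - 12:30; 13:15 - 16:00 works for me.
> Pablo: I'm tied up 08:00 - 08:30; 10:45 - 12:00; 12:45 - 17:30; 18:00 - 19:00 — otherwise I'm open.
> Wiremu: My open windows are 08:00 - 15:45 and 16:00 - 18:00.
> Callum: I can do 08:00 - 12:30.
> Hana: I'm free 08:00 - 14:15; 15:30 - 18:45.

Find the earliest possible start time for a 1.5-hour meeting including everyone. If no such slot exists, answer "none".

08:30

Hamid free: 08:15-10:30, 12:00-12:30, 13:15-16:00.
Pablo free: 08:30-10:45, 12:00-12:45, 17:30-18:00 (invert busy blocks within the working day).
Wiremu free: 08:00-15:45, 16:00-18:00.
Callum free: 08:00-12:30.
Hana free: 08:00-14:15, 15:30-18:45.
Hamid ∩ Pablo: 08:30-10:30, 12:00-12:30.
Hamid ∩ Pablo ∩ Wiremu: 08:30-10:30, 12:00-12:30.
Hamid ∩ Pablo ∩ Wiremu ∩ Callum: 08:30-10:30, 12:00-12:30.
Hamid ∩ Pablo ∩ Wiremu ∩ Callum ∩ Hana: 08:30-10:30, 12:00-12:30.
So the common availability across everyone is 08:30-10:30, 12:00-12:30.
The first common window of at least 90 minutes is 08:30-10:30, so the earliest start is 08:30.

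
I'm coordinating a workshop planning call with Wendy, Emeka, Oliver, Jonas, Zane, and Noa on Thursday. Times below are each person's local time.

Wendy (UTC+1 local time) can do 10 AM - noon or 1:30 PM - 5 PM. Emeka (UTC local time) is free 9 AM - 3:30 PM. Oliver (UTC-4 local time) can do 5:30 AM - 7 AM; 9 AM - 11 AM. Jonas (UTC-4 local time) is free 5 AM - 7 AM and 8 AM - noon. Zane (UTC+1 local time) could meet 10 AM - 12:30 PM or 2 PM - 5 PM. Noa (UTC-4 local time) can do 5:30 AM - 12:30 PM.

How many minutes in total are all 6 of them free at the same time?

210

Wendy in UTC: 09:00-11:00, 12:30-16:00 (subtract 1h to convert from UTC+1).
Emeka in UTC: 09:00-15:30.
Oliver in UTC: 09:30-11:00, 13:00-15:00 (add 4h to convert from UTC-4).
Jonas in UTC: 09:00-11:00, 12:00-16:00 (add 4h to convert from UTC-4).
Zane in UTC: 09:00-11:30, 13:00-16:00 (subtract 1h to convert from UTC+1).
Noa in UTC: 09:30-16:30 (add 4h to convert from UTC-4).
Wendy ∩ Emeka: 09:00-11:00, 12:30-15:30.
Wendy ∩ Emeka ∩ Oliver: 09:30-11:00, 13:00-15:00.
Wendy ∩ Emeka ∩ Oliver ∩ Jonas: 09:30-11:00, 13:00-15:00.
Wendy ∩ Emeka ∩ Oliver ∩ Jonas ∩ Zane: 09:30-11:00, 13:00-15:00.
Wendy ∩ Emeka ∩ Oliver ∩ Jonas ∩ Zane ∩ Noa: 09:30-11:00, 13:00-15:00.
So the common availability across everyone is 09:30-11:00, 13:00-15:00.
Summing the common windows: 90 + 120 = 210 minutes.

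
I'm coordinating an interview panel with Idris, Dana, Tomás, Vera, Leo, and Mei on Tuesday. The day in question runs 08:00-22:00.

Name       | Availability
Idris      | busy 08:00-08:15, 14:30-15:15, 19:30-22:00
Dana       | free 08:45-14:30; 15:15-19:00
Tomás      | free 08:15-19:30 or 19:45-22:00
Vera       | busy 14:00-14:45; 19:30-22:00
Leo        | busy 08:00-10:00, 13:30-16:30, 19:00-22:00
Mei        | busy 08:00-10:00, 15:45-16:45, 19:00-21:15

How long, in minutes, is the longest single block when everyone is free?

Idris free: 08:15-14:30, 15:15-19:30 (invert busy blocks within the working day).
Dana free: 08:45-14:30, 15:15-19:00.
Tomás free: 08:15-19:30, 19:45-22:00.
Vera free: 08:00-14:00, 14:45-19:30 (invert busy blocks within the working day).
Leo free: 10:00-13:30, 16:30-19:00 (invert busy blocks within the working day).
Mei free: 10:00-15:45, 16:45-19:00, 21:15-22:00 (invert busy blocks within the working day).
Idris ∩ Dana: 08:45-14:30, 15:15-19:00.
Idris ∩ Dana ∩ Tomás: 08:45-14:30, 15:15-19:00.
Idris ∩ Dana ∩ Tomás ∩ Vera: 08:45-14:00, 15:15-19:00.
Idris ∩ Dana ∩ Tomás ∩ Vera ∩ Leo: 10:00-13:30, 16:30-19:00.
Idris ∩ Dana ∩ Tomás ∩ Vera ∩ Leo ∩ Mei: 10:00-13:30, 16:45-19:00.
The longest is 10:00-13:30 at 210 minutes.

210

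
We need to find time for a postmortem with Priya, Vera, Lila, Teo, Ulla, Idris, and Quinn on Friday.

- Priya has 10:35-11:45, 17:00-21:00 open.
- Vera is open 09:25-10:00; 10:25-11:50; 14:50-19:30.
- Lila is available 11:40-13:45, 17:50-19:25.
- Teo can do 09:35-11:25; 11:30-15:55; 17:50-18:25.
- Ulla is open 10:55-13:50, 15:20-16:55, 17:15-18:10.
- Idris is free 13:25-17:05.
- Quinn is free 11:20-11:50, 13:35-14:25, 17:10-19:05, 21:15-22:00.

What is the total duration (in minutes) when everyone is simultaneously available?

Priya ∩ Vera: 10:35-11:45, 17:00-19:30.
Priya ∩ Vera ∩ Lila: 11:40-11:45, 17:50-19:25.
Priya ∩ Vera ∩ Lila ∩ Teo: 11:40-11:45, 17:50-18:25.
Priya ∩ Vera ∩ Lila ∩ Teo ∩ Ulla: 11:40-11:45, 17:50-18:10.
Priya ∩ Vera ∩ Lila ∩ Teo ∩ Ulla ∩ Idris: ∅.
Priya ∩ Vera ∩ Lila ∩ Teo ∩ Ulla ∩ Idris ∩ Quinn: ∅.
There is no time when everyone is free.
There is no common window, so the total is 0 minutes.

0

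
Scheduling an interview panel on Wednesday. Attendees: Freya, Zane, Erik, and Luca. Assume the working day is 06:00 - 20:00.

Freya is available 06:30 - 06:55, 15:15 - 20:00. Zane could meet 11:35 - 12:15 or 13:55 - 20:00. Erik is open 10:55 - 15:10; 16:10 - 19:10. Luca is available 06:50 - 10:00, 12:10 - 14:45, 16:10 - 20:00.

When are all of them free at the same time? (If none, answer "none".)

Freya ∩ Zane: 15:15-20:00.
Freya ∩ Zane ∩ Erik: 16:10-19:10.
Freya ∩ Zane ∩ Erik ∩ Luca: 16:10-19:10.
Those are the intersection windows.

16:10-19:10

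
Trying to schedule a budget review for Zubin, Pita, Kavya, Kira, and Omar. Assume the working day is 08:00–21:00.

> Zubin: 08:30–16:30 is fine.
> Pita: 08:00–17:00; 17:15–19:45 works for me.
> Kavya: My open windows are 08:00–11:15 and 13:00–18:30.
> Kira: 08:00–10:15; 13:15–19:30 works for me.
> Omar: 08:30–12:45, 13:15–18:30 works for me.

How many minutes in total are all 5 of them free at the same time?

Zubin ∩ Pita: 08:30-16:30.
Zubin ∩ Pita ∩ Kavya: 08:30-11:15, 13:00-16:30.
Zubin ∩ Pita ∩ Kavya ∩ Kira: 08:30-10:15, 13:15-16:30.
Zubin ∩ Pita ∩ Kavya ∩ Kira ∩ Omar: 08:30-10:15, 13:15-16:30.
So the common availability across everyone is 08:30-10:15, 13:15-16:30.
Summing the common windows: 105 + 195 = 300 minutes.

300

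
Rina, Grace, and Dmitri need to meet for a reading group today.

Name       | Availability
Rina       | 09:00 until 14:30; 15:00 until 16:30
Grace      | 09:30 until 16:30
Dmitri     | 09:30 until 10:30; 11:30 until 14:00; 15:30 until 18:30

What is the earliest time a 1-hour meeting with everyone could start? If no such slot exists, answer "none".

Rina ∩ Grace: 09:30-14:30, 15:00-16:30.
Rina ∩ Grace ∩ Dmitri: 09:30-10:30, 11:30-14:00, 15:30-16:30.
The first common window of at least 60 minutes is 09:30-10:30, so the earliest start is 09:30.

09:30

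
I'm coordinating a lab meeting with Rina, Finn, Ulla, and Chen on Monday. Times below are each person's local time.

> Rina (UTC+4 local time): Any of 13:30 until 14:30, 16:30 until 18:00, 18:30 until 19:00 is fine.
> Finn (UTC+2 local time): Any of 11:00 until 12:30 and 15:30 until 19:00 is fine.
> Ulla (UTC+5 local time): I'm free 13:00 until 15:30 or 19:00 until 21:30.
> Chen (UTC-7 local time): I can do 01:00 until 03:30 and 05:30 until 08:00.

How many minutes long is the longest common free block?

Rina in UTC: 09:30-10:30, 12:30-14:00, 14:30-15:00 (subtract 4h to convert from UTC+4).
Finn in UTC: 09:00-10:30, 13:30-17:00 (subtract 2h to convert from UTC+2).
Ulla in UTC: 08:00-10:30, 14:00-16:30 (subtract 5h to convert from UTC+5).
Chen in UTC: 08:00-10:30, 12:30-15:00 (add 7h to convert from UTC-7).
Rina ∩ Finn: 09:30-10:30, 13:30-14:00, 14:30-15:00.
Rina ∩ Finn ∩ Ulla: 09:30-10:30, 14:30-15:00.
Rina ∩ Finn ∩ Ulla ∩ Chen: 09:30-10:30, 14:30-15:00.
The longest is 09:30-10:30 at 60 minutes.

60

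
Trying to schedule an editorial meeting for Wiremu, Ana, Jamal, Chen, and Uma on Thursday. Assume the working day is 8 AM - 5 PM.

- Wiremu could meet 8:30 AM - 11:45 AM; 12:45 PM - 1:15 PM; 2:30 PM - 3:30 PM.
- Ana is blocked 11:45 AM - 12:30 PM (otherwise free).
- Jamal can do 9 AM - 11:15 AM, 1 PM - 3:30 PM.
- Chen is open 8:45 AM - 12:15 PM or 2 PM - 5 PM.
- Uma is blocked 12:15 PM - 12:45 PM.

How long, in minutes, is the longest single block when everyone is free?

135

Wiremu free: 08:30-11:45, 12:45-13:15, 14:30-15:30.
Ana free: 08:00-11:45, 12:30-17:00 (invert busy blocks within the working day).
Jamal free: 09:00-11:15, 13:00-15:30.
Chen free: 08:45-12:15, 14:00-17:00.
Uma free: 08:00-12:15, 12:45-17:00 (invert busy blocks within the working day).
Wiremu ∩ Ana: 08:30-11:45, 12:45-13:15, 14:30-15:30.
Wiremu ∩ Ana ∩ Jamal: 09:00-11:15, 13:00-13:15, 14:30-15:30.
Wiremu ∩ Ana ∩ Jamal ∩ Chen: 09:00-11:15, 14:30-15:30.
Wiremu ∩ Ana ∩ Jamal ∩ Chen ∩ Uma: 09:00-11:15, 14:30-15:30.
So the common availability across everyone is 09:00-11:15, 14:30-15:30.
The longest is 09:00-11:15 at 135 minutes.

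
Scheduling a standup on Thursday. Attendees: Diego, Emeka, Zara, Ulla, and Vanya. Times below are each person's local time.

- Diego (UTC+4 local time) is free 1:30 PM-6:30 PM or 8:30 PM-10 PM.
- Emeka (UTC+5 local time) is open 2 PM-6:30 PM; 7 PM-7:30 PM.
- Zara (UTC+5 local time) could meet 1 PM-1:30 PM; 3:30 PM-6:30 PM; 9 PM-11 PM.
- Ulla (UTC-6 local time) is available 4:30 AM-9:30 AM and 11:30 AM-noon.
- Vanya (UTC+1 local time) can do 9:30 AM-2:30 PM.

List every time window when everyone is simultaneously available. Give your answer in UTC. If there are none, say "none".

Diego in UTC: 09:30-14:30, 16:30-18:00 (subtract 4h to convert from UTC+4).
Emeka in UTC: 09:00-13:30, 14:00-14:30 (subtract 5h to convert from UTC+5).
Zara in UTC: 08:00-08:30, 10:30-13:30, 16:00-18:00 (subtract 5h to convert from UTC+5).
Ulla in UTC: 10:30-15:30, 17:30-18:00 (add 6h to convert from UTC-6).
Vanya in UTC: 08:30-13:30 (subtract 1h to convert from UTC+1).
Diego ∩ Emeka: 09:30-13:30, 14:00-14:30.
Diego ∩ Emeka ∩ Zara: 10:30-13:30.
Diego ∩ Emeka ∩ Zara ∩ Ulla: 10:30-13:30.
Diego ∩ Emeka ∩ Zara ∩ Ulla ∩ Vanya: 10:30-13:30.

10:30-13:30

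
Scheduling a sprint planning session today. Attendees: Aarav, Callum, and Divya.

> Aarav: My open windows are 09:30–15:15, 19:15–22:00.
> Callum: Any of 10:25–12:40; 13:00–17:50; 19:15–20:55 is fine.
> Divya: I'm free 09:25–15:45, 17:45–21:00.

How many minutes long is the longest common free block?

Aarav ∩ Callum: 10:25-12:40, 13:00-15:15, 19:15-20:55.
Aarav ∩ Callum ∩ Divya: 10:25-12:40, 13:00-15:15, 19:15-20:55.
The longest is 10:25-12:40 at 135 minutes.

135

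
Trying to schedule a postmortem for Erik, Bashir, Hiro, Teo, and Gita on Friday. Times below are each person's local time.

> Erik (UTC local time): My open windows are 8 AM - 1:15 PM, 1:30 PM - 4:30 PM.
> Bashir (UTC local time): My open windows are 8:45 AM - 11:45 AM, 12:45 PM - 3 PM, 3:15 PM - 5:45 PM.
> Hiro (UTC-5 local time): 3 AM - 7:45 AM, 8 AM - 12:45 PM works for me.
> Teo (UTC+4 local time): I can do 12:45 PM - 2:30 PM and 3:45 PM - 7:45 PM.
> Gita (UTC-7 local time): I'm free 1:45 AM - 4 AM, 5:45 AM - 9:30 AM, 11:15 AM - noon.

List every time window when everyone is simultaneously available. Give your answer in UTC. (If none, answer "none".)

Erik in UTC: 08:00-13:15, 13:30-16:30.
Bashir in UTC: 08:45-11:45, 12:45-15:00, 15:15-17:45.
Hiro in UTC: 08:00-12:45, 13:00-17:45 (add 5h to convert from UTC-5).
Teo in UTC: 08:45-10:30, 11:45-15:45 (subtract 4h to convert from UTC+4).
Gita in UTC: 08:45-11:00, 12:45-16:30, 18:15-19:00 (add 7h to convert from UTC-7).
Erik ∩ Bashir: 08:45-11:45, 12:45-13:15, 13:30-15:00, 15:15-16:30.
Erik ∩ Bashir ∩ Hiro: 08:45-11:45, 13:00-13:15, 13:30-15:00, 15:15-16:30.
Erik ∩ Bashir ∩ Hiro ∩ Teo: 08:45-10:30, 13:00-13:15, 13:30-15:00, 15:15-15:45.
Erik ∩ Bashir ∩ Hiro ∩ Teo ∩ Gita: 08:45-10:30, 13:00-13:15, 13:30-15:00, 15:15-15:45.

08:45-10:30, 13:00-13:15, 13:30-15:00, 15:15-15:45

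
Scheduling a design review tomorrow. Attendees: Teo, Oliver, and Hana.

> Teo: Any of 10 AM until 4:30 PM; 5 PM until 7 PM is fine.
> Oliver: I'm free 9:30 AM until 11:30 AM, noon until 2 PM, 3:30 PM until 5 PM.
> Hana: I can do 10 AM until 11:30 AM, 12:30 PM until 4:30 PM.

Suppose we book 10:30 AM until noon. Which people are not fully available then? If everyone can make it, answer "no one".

Teo: free for 10:30-12:00. Oliver: not fully free for 10:30-12:00. Hana: not fully free for 10:30-12:00.

Hana, Oliver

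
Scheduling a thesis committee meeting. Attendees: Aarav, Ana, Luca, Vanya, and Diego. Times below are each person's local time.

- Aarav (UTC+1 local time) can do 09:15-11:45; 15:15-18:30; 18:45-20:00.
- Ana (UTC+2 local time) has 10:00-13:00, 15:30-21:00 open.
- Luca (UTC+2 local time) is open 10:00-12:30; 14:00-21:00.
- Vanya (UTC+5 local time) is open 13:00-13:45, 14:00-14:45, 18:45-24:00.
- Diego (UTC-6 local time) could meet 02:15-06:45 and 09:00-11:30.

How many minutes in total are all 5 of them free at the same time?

225

Aarav in UTC: 08:15-10:45, 14:15-17:30, 17:45-19:00 (subtract 1h to convert from UTC+1).
Ana in UTC: 08:00-11:00, 13:30-19:00 (subtract 2h to convert from UTC+2).
Luca in UTC: 08:00-10:30, 12:00-19:00 (subtract 2h to convert from UTC+2).
Vanya in UTC: 08:00-08:45, 09:00-09:45, 13:45-19:00 (subtract 5h to convert from UTC+5).
Diego in UTC: 08:15-12:45, 15:00-17:30 (add 6h to convert from UTC-6).
Aarav ∩ Ana: 08:15-10:45, 14:15-17:30, 17:45-19:00.
Aarav ∩ Ana ∩ Luca: 08:15-10:30, 14:15-17:30, 17:45-19:00.
Aarav ∩ Ana ∩ Luca ∩ Vanya: 08:15-08:45, 09:00-09:45, 14:15-17:30, 17:45-19:00.
Aarav ∩ Ana ∩ Luca ∩ Vanya ∩ Diego: 08:15-08:45, 09:00-09:45, 15:00-17:30.
Summing the common windows: 30 + 45 + 150 = 225 minutes.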